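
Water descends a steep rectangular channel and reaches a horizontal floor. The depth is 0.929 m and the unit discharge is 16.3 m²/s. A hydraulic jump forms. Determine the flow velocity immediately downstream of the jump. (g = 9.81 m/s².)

V₂ = 2.27 m/s

V₁ = q/y₁ = 16.3/0.929 = 17.5 m/s. Fr₁ = V₁/√(g·y₁) = 17.5/√(9.81×0.929) = 5.81.
From the momentum equation for a rectangular channel, y₂/y₁ = ½[√(1 + 8Fr₁²) − 1] = ½[√271.2 − 1] = 7.73.
y₂ = 7.73 × 0.929 = 7.19 m.
V₂ = q/y₂ = 16.3/7.19 = 2.27 m/s.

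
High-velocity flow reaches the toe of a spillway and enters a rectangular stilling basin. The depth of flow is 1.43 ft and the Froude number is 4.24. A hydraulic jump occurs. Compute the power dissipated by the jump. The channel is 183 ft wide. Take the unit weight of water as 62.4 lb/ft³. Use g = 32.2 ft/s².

P = 5102 hp

Fr₁ = 4.24 (given).
Bélanger equation: y₂/y₁ = ½[√(1 + 8Fr₁²) − 1] = ½[√144.8 − 1] = 5.52.
y₂ = 5.52 × 1.43 = 7.89 ft.
V₁ = Fr₁·√(g·y₁) = 4.24×√(32.2×1.43) = 28.8 ft/s; q = V₁·y₁ = 41.1 ft²/s. V₂ = q/y₂ = 41.1/7.89 = 5.21 ft/s. E₁ = y₁ + V₁²/2g = 14.3 ft; E₂ = y₂ + V₂²/2g = 8.31 ft. ΔE = E₁ − E₂ = 5.97 ft.
Q = q·b = 41.1 × 183 = 7529 cfs. P = γ·Q·ΔE/550 = 62.4 × 7529 × 5.97 / 550 = 5102 hp.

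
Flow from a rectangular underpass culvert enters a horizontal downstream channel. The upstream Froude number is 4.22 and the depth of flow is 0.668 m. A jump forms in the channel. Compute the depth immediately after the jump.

Fr₁ = 4.22 (given).
By Bélanger, y₂/y₁ = ½[√(1 + 8Fr₁²) − 1] = ½[√143.5 − 1] = 5.49.
y₂ = 5.49 × 0.668 = 3.67 m.

y₂ = 3.67 m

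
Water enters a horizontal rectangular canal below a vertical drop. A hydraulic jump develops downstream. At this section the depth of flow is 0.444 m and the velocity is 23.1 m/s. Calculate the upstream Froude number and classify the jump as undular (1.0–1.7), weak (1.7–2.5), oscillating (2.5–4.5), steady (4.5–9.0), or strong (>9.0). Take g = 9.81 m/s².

Fr₁ = V₁/√(g·y₁) = 23.1/√(9.81×0.444) = 11.1.
Fr₁ = 11.1 lies in the strong range.

Fr₁ = 11.1; strong jump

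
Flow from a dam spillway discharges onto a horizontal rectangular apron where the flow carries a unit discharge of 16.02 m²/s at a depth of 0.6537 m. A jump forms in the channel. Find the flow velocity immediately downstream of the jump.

V₁ = q/y₁ = 16.02/0.6537 = 24.51 m/s. Fr₁ = V₁/√(g·y₁) = 24.51/√(9.81×0.6537) = 9.677.
From the momentum equation for a rectangular channel, y₂/y₁ = ½[√(1 + 8Fr₁²) − 1] = ½[√750.22 − 1] = 13.20.
y₂ = 13.20 × 0.6537 = 8.626 m.
V₂ = q/y₂ = 16.02/8.626 = 1.857 m/s.

V₂ = 1.857 m/s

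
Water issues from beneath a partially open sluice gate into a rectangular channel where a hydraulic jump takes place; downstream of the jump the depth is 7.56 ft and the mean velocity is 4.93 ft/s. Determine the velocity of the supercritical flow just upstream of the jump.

Fr₂ = V₂/√(g·y₂) = 4.93/√(32.2×7.56) = 0.316.
Applying the sequent-depth relation in reverse, y₁/y₂ = ½[√(1 + 8Fr₂²) − 1] = ½[√1.799 − 1] = 0.171.
y₁ = 0.171 × 7.56 = 1.29 ft.
V₁ = q/y₁ = 37.3/1.29 = 28.9 ft/s.

V₁ = 28.9 ft/s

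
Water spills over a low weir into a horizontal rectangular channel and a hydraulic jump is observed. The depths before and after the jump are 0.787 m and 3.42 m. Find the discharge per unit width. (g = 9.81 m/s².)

For a rectangular channel the momentum equation gives q² = ½·g·y₁·y₂·(y₁ + y₂) = ½×9.81×0.787×3.42×4.21 = 55.5.
q = √55.5 = 7.45 m²/s.

q = 7.45 m²/s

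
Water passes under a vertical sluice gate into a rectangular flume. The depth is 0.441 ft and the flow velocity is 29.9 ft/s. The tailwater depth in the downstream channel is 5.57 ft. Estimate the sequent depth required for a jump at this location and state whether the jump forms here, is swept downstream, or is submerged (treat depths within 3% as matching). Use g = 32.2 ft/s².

Fr₁ = V₁/√(g·y₁) = 29.9/√(32.2×0.441) = 7.93.
Conjugate-depth relation: y₂/y₁ = ½[√(1 + 8Fr₁²) − 1] = ½[√504.7 − 1] = 10.7.
y₂ = 10.7 × 0.441 = 4.73 ft.
Tailwater y_tw = 5.57 ft: y_tw > y₂, so the jump is submerged.

y₂ = 4.73 ft; the jump is submerged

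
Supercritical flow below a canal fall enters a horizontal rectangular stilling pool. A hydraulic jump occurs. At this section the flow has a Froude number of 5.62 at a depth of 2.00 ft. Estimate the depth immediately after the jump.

Fr₁ = 5.62 (given).
Conjugate-depth relation: y₂/y₁ = ½[√(1 + 8Fr₁²) − 1] = ½[√253.7 − 1] = 7.46.
y₂ = 7.46 × 2.00 = 14.9 ft.

y₂ = 14.9 ft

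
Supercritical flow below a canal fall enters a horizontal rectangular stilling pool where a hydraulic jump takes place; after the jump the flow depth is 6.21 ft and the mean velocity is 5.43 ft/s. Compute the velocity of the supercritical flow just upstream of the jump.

V₁ = 22.8 ft/s

Fr₂ = V₂/√(g·y₂) = 5.43/√(32.2×6.21) = 0.384.
The Bélanger relation is symmetric: y₁/y₂ = ½[√(1 + 8Fr₂²) − 1] = ½[√2.180 − 1] = 0.238.
y₁ = 0.238 × 6.21 = 1.48 ft.
V₁ = q/y₁ = 33.7/1.48 = 22.8 ft/s.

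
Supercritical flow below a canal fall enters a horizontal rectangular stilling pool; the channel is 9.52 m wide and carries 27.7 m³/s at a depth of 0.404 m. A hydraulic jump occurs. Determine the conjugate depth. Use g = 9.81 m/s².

q = Q/b = 27.7/9.52 = 2.91 m²/s; V₁ = q/y₁ = 7.20 m/s. Fr₁ = V₁/√(g·y₁) = 3.62.
From the momentum equation for a rectangular channel, y₂/y₁ = ½[√(1 + 8Fr₁²) − 1] = ½[√105.7 − 1] = 4.64.
y₂ = 4.64 × 0.404 = 1.87 m.

y₂ = 1.87 m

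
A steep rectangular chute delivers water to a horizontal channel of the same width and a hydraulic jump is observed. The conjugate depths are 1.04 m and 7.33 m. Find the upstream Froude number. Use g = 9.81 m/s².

Fr₁ = 5.33

For a rectangular channel the momentum equation gives q² = ½·g·y₁·y₂·(y₁ + y₂) = ½×9.81×1.04×7.33×8.37 = 313.
q = √313 = 17.7 m²/s.
V₁ = q/y₁ = 17.0 m/s; Fr₁ = V₁/√(g·y₁) = 5.33.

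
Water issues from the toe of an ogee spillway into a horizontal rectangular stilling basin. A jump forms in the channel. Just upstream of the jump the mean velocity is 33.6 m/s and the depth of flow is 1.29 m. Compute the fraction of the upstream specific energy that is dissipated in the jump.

Fr₁ = V₁/√(g·y₁) = 33.6/√(9.81×1.29) = 9.45.
Conjugate-depth relation: y₂/y₁ = ½[√(1 + 8Fr₁²) − 1] = ½[√714.7 − 1] = 12.9.
y₂ = 12.9 × 1.29 = 16.6 m.
E₁ = y₁ + V₁²/2g = 58.8 m. ΔE = (y₂ − y₁)³/(4y₁y₂) = 41.9 m. ΔE/E₁ = 41.9/58.8 = 0.712.

ΔE/E₁ = 0.712 (71.2%)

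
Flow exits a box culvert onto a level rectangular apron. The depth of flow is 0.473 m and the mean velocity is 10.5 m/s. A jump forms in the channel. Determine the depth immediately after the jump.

y₂ = 3.03 m

Fr₁ = V₁/√(g·y₁) = 10.5/√(9.81×0.473) = 4.87.
Conjugate-depth relation: y₂/y₁ = ½[√(1 + 8Fr₁²) − 1] = ½[√191.1 − 1] = 6.41.
y₂ = 6.41 × 0.473 = 3.03 m.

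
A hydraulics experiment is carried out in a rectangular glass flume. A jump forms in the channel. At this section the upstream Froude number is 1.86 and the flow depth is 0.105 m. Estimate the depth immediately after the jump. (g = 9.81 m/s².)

Fr₁ = 1.86 (given).
From the momentum equation for a rectangular channel, y₂/y₁ = ½[√(1 + 8Fr₁²) − 1] = ½[√28.68 − 1] = 2.18.
y₂ = 2.18 × 0.105 = 0.229 m.

y₂ = 0.229 m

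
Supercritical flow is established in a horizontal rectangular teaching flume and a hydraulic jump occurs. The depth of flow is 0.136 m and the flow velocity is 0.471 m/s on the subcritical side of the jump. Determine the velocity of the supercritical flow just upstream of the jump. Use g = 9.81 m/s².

Fr₂ = V₂/√(g·y₂) = 0.471/√(9.81×0.136) = 0.408.
Since the conjugate-depth ratio holds either way, y₁/y₂ = ½[√(1 + 8Fr₂²) − 1] = ½[√2.330 − 1] = 0.263.
y₁ = 0.263 × 0.136 = 0.0358 m.
V₁ = q/y₁ = 0.0641/0.0358 = 1.79 m/s.

V₁ = 1.79 m/s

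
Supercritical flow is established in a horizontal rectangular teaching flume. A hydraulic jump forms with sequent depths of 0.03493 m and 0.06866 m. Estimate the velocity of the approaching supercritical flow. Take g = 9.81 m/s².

V₁ = 0.9994 m/s

For a rectangular channel the momentum equation gives q² = ½·g·y₁·y₂·(y₁ + y₂) = ½×9.81×0.03493×0.06866×0.1036 = 0.001219.
q = √0.001219 = 0.03491 m²/s.
V₁ = q/y₁ = 0.03491/0.03493 = 0.9994 m/s.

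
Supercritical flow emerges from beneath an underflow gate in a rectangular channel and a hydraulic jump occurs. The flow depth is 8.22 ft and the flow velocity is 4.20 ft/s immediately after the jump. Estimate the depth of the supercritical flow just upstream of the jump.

Fr₂ = V₂/√(g·y₂) = 4.20/√(32.2×8.22) = 0.258.
Applying the sequent-depth relation in reverse, y₁/y₂ = ½[√(1 + 8Fr₂²) − 1] = ½[√1.533 − 1] = 0.119.
y₁ = 0.119 × 8.22 = 0.979 ft.

y₁ = 0.979 ft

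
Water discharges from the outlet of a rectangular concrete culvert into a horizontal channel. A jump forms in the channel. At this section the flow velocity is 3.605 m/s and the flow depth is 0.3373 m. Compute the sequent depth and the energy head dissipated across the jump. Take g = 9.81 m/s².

Fr₁ = V₁/√(g·y₁) = 3.605/√(9.81×0.3373) = 1.982.
From the momentum equation for a rectangular channel, y₂/y₁ = ½[√(1 + 8Fr₁²) − 1] = ½[√32.421 − 1] = 2.347.
y₂ = 2.347 × 0.3373 = 0.7916 m.
Head loss: ΔE = (y₂ − y₁)³/(4y₁y₂) = (0.7916 − 0.3373)³/(4×0.3373×0.7916) = 0.09378/1.068 = 0.08780 m.

y₂ = 0.7916 m; ΔE = 0.08780 m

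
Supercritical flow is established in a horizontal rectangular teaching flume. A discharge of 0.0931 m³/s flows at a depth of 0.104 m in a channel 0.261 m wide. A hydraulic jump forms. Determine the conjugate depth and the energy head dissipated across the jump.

q = Q/b = 0.0931/0.261 = 0.357 m²/s; V₁ = q/y₁ = 3.43 m/s. Fr₁ = V₁/√(g·y₁) = 3.40.
By Bélanger, y₂/y₁ = ½[√(1 + 8Fr₁²) − 1] = ½[√93.24 − 1] = 4.33.
y₂ = 4.33 × 0.104 = 0.450 m.
Head loss: ΔE = (y₂ − y₁)³/(4y₁y₂) = (0.450 − 0.104)³/(4×0.104×0.450) = 0.0415/0.187 = 0.221 m.

y₂ = 0.450 m; ΔE = 0.221 m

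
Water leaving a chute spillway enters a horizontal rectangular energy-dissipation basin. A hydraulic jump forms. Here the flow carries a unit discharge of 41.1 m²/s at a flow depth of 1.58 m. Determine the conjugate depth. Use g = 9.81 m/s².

V₁ = q/y₁ = 41.1/1.58 = 26.0 m/s. Fr₁ = V₁/√(g·y₁) = 26.0/√(9.81×1.58) = 6.61.
Bélanger equation: y₂/y₁ = ½[√(1 + 8Fr₁²) − 1] = ½[√350.2 − 1] = 8.86.
y₂ = 8.86 × 1.58 = 14.0 m.

y₂ = 14.0 m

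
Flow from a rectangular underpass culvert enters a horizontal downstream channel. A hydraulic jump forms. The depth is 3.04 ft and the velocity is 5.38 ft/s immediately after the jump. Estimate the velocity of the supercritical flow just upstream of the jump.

V₁ = 12.9 ft/s

Fr₂ = V₂/√(g·y₂) = 5.38/√(32.2×3.04) = 0.544.
Applying the sequent-depth relation in reverse, y₁/y₂ = ½[√(1 + 8Fr₂²) − 1] = ½[√3.366 − 1] = 0.417.
y₁ = 0.417 × 3.04 = 1.27 ft.
V₁ = q/y₁ = 16.4/1.27 = 12.9 ft/s.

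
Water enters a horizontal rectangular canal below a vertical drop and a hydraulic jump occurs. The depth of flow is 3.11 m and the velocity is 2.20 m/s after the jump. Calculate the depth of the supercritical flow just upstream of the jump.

Fr₂ = V₂/√(g·y₂) = 2.20/√(9.81×3.11) = 0.398.
Applying the sequent-depth relation in reverse, y₁/y₂ = ½[√(1 + 8Fr₂²) − 1] = ½[√2.269 − 1] = 0.253.
y₁ = 0.253 × 3.11 = 0.787 m.

y₁ = 0.787 m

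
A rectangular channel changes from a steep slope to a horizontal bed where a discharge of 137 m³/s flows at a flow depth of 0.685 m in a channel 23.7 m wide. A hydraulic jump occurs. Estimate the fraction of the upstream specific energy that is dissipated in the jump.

q = Q/b = 137/23.7 = 5.78 m²/s; V₁ = q/y₁ = 8.44 m/s. Fr₁ = V₁/√(g·y₁) = 3.26.
From the momentum equation for a rectangular channel, y₂/y₁ = ½[√(1 + 8Fr₁²) − 1] = ½[√85.78 − 1] = 4.13.
y₂ = 4.13 × 0.685 = 2.83 m.
E₁ = y₁ + V₁²/2g = 4.31 m. ΔE = (y₂ − y₁)³/(4y₁y₂) = 1.27 m. ΔE/E₁ = 1.27/4.31 = 0.295.

ΔE/E₁ = 0.295 (29.5%)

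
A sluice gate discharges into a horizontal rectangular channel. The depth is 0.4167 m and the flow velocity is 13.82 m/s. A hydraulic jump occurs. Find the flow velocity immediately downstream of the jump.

Fr₁ = V₁/√(g·y₁) = 13.82/√(9.81×0.4167) = 6.835.
Bélanger equation: y₂/y₁ = ½[√(1 + 8Fr₁²) − 1] = ½[√374.78 − 1] = 9.180.
y₂ = 9.180 × 0.4167 = 3.825 m.
q = V₁·y₁ = 13.82 × 0.4167 = 5.759 m²/s.
V₂ = q/y₂ = 5.759/3.825 = 1.506 m/s.

V₂ = 1.506 m/s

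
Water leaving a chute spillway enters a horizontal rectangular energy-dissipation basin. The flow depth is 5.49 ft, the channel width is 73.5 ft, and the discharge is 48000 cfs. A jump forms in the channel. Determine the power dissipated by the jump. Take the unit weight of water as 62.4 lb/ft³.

q = Q/b = 48000/73.5 = 653 ft²/s; V₁ = q/y₁ = 119 ft/s. Fr₁ = V₁/√(g·y₁) = 8.95.
From the momentum equation for a rectangular channel, y₂/y₁ = ½[√(1 + 8Fr₁²) − 1] = ½[√641.4 − 1] = 12.2.
y₂ = 12.2 × 5.49 = 66.8 ft.
Head loss: ΔE = (y₂ − y₁)³/(4y₁y₂) = (66.8 − 5.49)³/(4×5.49×66.8) = 230148/1466 = 157 ft.
P = γ·Q·ΔE/550 = 62.4 × 48000 × 157 / 550 = 854754 hp.

P = 854754 hp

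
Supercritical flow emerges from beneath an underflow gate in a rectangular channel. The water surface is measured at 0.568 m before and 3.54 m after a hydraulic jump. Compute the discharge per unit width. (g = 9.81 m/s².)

For a rectangular channel the momentum equation gives q² = ½·g·y₁·y₂·(y₁ + y₂) = ½×9.81×0.568×3.54×4.11 = 40.5.
q = √40.5 = 6.37 m²/s.

q = 6.37 m²/s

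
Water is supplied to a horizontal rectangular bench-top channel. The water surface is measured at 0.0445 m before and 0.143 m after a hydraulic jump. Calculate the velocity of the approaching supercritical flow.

V₁ = 1.72 m/s

For a rectangular channel the momentum equation gives q² = ½·g·y₁·y₂·(y₁ + y₂) = ½×9.81×0.0445×0.143×0.188 = 0.00585.
q = √0.00585 = 0.0765 m²/s.
V₁ = q/y₁ = 0.0765/0.0445 = 1.72 m/s.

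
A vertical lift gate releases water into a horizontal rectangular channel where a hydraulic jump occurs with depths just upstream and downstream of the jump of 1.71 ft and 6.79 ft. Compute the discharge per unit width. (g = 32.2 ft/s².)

q = 39.9 ft²/s

For a rectangular channel the momentum equation gives q² = ½·g·y₁·y₂·(y₁ + y₂) = ½×32.2×1.71×6.79×8.50 = 1589.
q = √1589 = 39.9 ft²/s.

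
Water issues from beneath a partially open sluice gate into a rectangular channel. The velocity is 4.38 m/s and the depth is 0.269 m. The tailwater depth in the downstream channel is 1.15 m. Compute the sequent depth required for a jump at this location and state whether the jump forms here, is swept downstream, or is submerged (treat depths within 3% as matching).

Fr₁ = V₁/√(g·y₁) = 4.38/√(9.81×0.269) = 2.70.
Conjugate-depth relation: y₂/y₁ = ½[√(1 + 8Fr₁²) − 1] = ½[√59.16 − 1] = 3.35.
y₂ = 3.35 × 0.269 = 0.900 m.
Tailwater y_tw = 1.15 m: y_tw > y₂, so the jump is submerged.

y₂ = 0.900 m; the jump is submerged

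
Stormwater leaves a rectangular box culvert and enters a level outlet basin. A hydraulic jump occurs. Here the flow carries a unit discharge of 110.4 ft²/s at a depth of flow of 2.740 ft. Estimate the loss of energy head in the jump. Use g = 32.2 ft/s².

V₁ = q/y₁ = 110.4/2.740 = 40.29 ft/s. Fr₁ = V₁/√(g·y₁) = 40.29/√(32.2×2.740) = 4.290.
Bélanger equation: y₂/y₁ = ½[√(1 + 8Fr₁²) − 1] = ½[√148.20 − 1] = 5.587.
y₂ = 5.587 × 2.740 = 15.31 ft.
Head loss: ΔE = (y₂ − y₁)³/(4y₁y₂) = (15.31 − 2.740)³/(4×2.740×15.31) = 1985/167.8 = 11.83 ft.

ΔE = 11.83 ft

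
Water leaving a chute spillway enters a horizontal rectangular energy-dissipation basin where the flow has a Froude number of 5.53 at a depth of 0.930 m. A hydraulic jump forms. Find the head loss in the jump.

Fr₁ = 5.53 (given).
Bélanger equation: y₂/y₁ = ½[√(1 + 8Fr₁²) − 1] = ½[√245.6 − 1] = 7.34.
y₂ = 7.34 × 0.930 = 6.82 m.
V₁ = Fr₁·√(g·y₁) = 5.53×√(9.81×0.930) = 16.7 m/s; q = V₁·y₁ = 15.5 m²/s. V₂ = q/y₂ = 15.5/6.82 = 2.28 m/s. E₁ = y₁ + V₁²/2g = 15.2 m; E₂ = y₂ + V₂²/2g = 7.09 m. ΔE = E₁ − E₂ = 8.06 m.

ΔE = 8.06 m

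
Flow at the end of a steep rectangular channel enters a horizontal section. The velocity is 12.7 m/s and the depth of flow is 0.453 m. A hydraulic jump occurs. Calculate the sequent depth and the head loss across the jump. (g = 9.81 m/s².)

y₂ = 3.64 m; ΔE = 4.91 m

Fr₁ = V₁/√(g·y₁) = 12.7/√(9.81×0.453) = 6.02.
Conjugate-depth relation: y₂/y₁ = ½[√(1 + 8Fr₁²) − 1] = ½[√291.4 − 1] = 8.03.
y₂ = 8.03 × 0.453 = 3.64 m.
Head loss: ΔE = (y₂ − y₁)³/(4y₁y₂) = (3.64 − 0.453)³/(4×0.453×3.64) = 32.4/6.60 = 4.91 m.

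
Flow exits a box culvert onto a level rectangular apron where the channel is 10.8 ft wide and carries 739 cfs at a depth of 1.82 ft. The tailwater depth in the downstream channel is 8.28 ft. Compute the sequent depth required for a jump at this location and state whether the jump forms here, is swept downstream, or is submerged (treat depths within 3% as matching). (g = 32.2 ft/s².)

y₂ = 11.8 ft; the jump is swept downstream

q = Q/b = 739/10.8 = 68.4 ft²/s; V₁ = q/y₁ = 37.6 ft/s. Fr₁ = V₁/√(g·y₁) = 4.91.
Conjugate-depth relation: y₂/y₁ = ½[√(1 + 8Fr₁²) − 1] = ½[√194.0 − 1] = 6.46.
y₂ = 6.46 × 1.82 = 11.8 ft.
Tailwater y_tw = 8.28 ft: y_tw < y₂, so the jump is swept downstream.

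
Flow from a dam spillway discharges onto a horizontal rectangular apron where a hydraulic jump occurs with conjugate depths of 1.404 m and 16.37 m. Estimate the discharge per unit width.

q = 44.76 m²/s

For a rectangular channel the momentum equation gives q² = ½·g·y₁·y₂·(y₁ + y₂) = ½×9.81×1.404×16.37×17.77 = 2004.
q = √2004 = 44.76 m²/s.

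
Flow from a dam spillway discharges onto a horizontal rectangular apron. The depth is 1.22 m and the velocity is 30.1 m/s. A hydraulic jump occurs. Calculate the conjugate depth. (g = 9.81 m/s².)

y₂ = 14.4 m

Fr₁ = V₁/√(g·y₁) = 30.1/√(9.81×1.22) = 8.70.
From the momentum equation for a rectangular channel, y₂/y₁ = ½[√(1 + 8Fr₁²) − 1] = ½[√606.6 − 1] = 11.8.
y₂ = 11.8 × 1.22 = 14.4 m.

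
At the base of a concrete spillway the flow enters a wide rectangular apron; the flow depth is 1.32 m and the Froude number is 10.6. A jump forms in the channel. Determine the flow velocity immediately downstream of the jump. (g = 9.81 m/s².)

Fr₁ = 10.6 (given).
Conjugate-depth relation: y₂/y₁ = ½[√(1 + 8Fr₁²) − 1] = ½[√899.9 − 1] = 14.5.
y₂ = 14.5 × 1.32 = 19.1 m.
V₁ = Fr₁·√(g·y₁) = 10.6×√(9.81×1.32) = 38.1 m/s; q = V₁·y₁ = 50.4 m²/s.
V₂ = q/y₂ = 50.4/19.1 = 2.63 m/s.

V₂ = 2.63 m/s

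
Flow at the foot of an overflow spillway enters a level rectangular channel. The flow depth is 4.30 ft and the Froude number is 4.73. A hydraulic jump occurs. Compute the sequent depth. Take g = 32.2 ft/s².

Fr₁ = 4.73 (given).
Conjugate-depth relation: y₂/y₁ = ½[√(1 + 8Fr₁²) − 1] = ½[√180.0 − 1] = 6.21.
y₂ = 6.21 × 4.30 = 26.7 ft.

y₂ = 26.7 ft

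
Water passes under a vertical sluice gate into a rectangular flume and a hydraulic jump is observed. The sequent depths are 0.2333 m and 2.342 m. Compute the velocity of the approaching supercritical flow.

For a rectangular channel the momentum equation gives q² = ½·g·y₁·y₂·(y₁ + y₂) = ½×9.81×0.2333×2.342×2.575 = 6.902.
q = √6.902 = 2.627 m²/s.
V₁ = q/y₁ = 2.627/0.2333 = 11.26 m/s.

V₁ = 11.26 m/s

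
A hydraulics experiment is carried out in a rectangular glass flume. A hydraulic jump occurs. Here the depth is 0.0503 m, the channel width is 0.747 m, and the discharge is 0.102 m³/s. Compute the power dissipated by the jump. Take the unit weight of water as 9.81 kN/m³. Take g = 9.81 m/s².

q = Q/b = 0.102/0.747 = 0.137 m²/s; V₁ = q/y₁ = 2.71 m/s. Fr₁ = V₁/√(g·y₁) = 3.86.
By Bélanger, y₂/y₁ = ½[√(1 + 8Fr₁²) − 1] = ½[√120.5 − 1] = 4.99.
y₂ = 4.99 × 0.0503 = 0.251 m.
V₂ = q/y₂ = 0.137/0.251 = 0.544 m/s. E₁ = y₁ + V₁²/2g = 0.426 m; E₂ = y₂ + V₂²/2g = 0.266 m. ΔE = E₁ − E₂ = 0.160 m.
P = γ·Q·ΔE = 9.81 × 0.102 × 0.160 = 0.160 kW.

P = 0.160 kW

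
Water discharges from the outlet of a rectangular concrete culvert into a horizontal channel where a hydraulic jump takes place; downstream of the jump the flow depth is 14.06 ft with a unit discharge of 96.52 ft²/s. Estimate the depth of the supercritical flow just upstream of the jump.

y₁ = 2.487 ft

V₂ = q/y₂ = 96.52/14.06 = 6.865 ft/s; Fr₂ = V₂/√(g·y₂) = 0.3226.
Since the conjugate-depth ratio holds either way, y₁/y₂ = ½[√(1 + 8Fr₂²) − 1] = ½[√1.8327 − 1] = 0.1769.
y₁ = 0.1769 × 14.06 = 2.487 ft.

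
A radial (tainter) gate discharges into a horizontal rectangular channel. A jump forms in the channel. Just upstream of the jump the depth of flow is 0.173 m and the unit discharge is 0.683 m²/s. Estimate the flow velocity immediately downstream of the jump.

V₁ = q/y₁ = 0.683/0.173 = 3.95 m/s. Fr₁ = V₁/√(g·y₁) = 3.95/√(9.81×0.173) = 3.03.
Sequent-depth ratio: y₂/y₁ = ½[√(1 + 8Fr₁²) − 1] = ½[√74.47 − 1] = 3.81.
y₂ = 3.81 × 0.173 = 0.660 m.
V₂ = q/y₂ = 0.683/0.660 = 1.03 m/s.

V₂ = 1.03 m/s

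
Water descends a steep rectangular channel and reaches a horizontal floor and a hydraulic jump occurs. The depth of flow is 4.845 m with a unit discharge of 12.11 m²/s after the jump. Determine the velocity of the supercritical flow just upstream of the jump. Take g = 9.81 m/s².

V₂ = q/y₂ = 12.11/4.845 = 2.499 m/s; Fr₂ = V₂/√(g·y₂) = 0.3626.
Since the conjugate-depth ratio holds either way, y₁/y₂ = ½[√(1 + 8Fr₂²) − 1] = ½[√2.0515 − 1] = 0.2162.
y₁ = 0.2162 × 4.845 = 1.047 m.
V₁ = q/y₁ = 12.11/1.047 = 11.56 m/s.

V₁ = 11.56 m/s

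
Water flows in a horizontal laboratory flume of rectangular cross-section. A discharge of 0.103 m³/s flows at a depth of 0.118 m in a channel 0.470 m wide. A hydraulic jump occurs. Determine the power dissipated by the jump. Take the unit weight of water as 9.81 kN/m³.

q = Q/b = 0.103/0.470 = 0.219 m²/s; V₁ = q/y₁ = 1.86 m/s. Fr₁ = V₁/√(g·y₁) = 1.73.
Sequent-depth ratio: y₂/y₁ = ½[√(1 + 8Fr₁²) − 1] = ½[√24.84 − 1] = 1.99.
y₂ = 1.99 × 0.118 = 0.235 m.
V₂ = q/y₂ = 0.219/0.235 = 0.932 m/s. E₁ = y₁ + V₁²/2g = 0.294 m; E₂ = y₂ + V₂²/2g = 0.279 m. ΔE = E₁ − E₂ = 0.0145 m.
P = γ·Q·ΔE = 9.81 × 0.103 × 0.0145 = 0.0146 kW.

P = 0.0146 kW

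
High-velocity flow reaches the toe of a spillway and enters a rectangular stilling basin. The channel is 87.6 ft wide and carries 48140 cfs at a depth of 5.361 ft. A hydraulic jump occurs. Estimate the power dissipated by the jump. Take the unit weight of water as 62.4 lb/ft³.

q = Q/b = 48140/87.6 = 549.5 ft²/s; V₁ = q/y₁ = 102.5 ft/s. Fr₁ = V₁/√(g·y₁) = 7.802.
Sequent-depth ratio: y₂/y₁ = ½[√(1 + 8Fr₁²) − 1] = ½[√487.97 − 1] = 10.55.
y₂ = 10.55 × 5.361 = 56.53 ft.
V₂ = q/y₂ = 549.5/56.53 = 9.721 ft/s. E₁ = y₁ + V₁²/2g = 168.5 ft; E₂ = y₂ + V₂²/2g = 58.00 ft. ΔE = E₁ − E₂ = 110.5 ft.
P = γ·Q·ΔE/550 = 62.4 × 48140 × 110.5 / 550 = 603664 hp.

P = 603664 hp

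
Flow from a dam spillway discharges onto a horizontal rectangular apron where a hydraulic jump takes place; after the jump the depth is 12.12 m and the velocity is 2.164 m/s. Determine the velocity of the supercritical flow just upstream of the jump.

Fr₂ = V₂/√(g·y₂) = 2.164/√(9.81×12.12) = 0.1985.
Applying the sequent-depth relation in reverse, y₁/y₂ = ½[√(1 + 8Fr₂²) − 1] = ½[√1.3151 − 1] = 0.07339.
y₁ = 0.07339 × 12.12 = 0.8894 m.
V₁ = q/y₁ = 26.23/0.8894 = 29.49 m/s.

V₁ = 29.49 m/s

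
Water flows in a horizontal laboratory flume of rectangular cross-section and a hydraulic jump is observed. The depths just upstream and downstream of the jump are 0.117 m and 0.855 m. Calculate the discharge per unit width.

For a rectangular channel the momentum equation gives q² = ½·g·y₁·y₂·(y₁ + y₂) = ½×9.81×0.117×0.855×0.972 = 0.477.
q = √0.477 = 0.691 m²/s.

q = 0.691 m²/s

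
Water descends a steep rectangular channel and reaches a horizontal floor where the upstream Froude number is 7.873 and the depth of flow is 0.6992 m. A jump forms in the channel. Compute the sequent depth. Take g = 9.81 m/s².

Fr₁ = 7.873 (given).
Sequent-depth ratio: y₂/y₁ = ½[√(1 + 8Fr₁²) − 1] = ½[√496.87 − 1] = 10.65.
y₂ = 10.65 × 0.6992 = 7.443 m.

y₂ = 7.443 m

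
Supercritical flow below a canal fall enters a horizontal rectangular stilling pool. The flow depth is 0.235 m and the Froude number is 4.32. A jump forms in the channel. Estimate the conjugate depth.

Fr₁ = 4.32 (given).
Conjugate-depth relation: y₂/y₁ = ½[√(1 + 8Fr₁²) − 1] = ½[√150.3 − 1] = 5.63.
y₂ = 5.63 × 0.235 = 1.32 m.

y₂ = 1.32 m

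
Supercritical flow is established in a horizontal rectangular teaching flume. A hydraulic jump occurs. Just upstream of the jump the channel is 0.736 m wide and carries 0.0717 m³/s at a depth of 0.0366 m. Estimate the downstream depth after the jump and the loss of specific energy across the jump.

y₂ = 0.212 m; ΔE = 0.175 m

q = Q/b = 0.0717/0.736 = 0.0974 m²/s; V₁ = q/y₁ = 2.66 m/s. Fr₁ = V₁/√(g·y₁) = 4.44.
Bélanger equation: y₂/y₁ = ½[√(1 + 8Fr₁²) − 1] = ½[√158.9 − 1] = 5.80.
y₂ = 5.80 × 0.0366 = 0.212 m.
Head loss: ΔE = (y₂ − y₁)³/(4y₁y₂) = (0.212 − 0.0366)³/(4×0.0366×0.212) = 0.00543/0.0311 = 0.175 m.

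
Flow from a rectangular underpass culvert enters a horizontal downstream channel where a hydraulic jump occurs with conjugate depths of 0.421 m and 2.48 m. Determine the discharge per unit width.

q = 3.85 m²/s

For a rectangular channel the momentum equation gives q² = ½·g·y₁·y₂·(y₁ + y₂) = ½×9.81×0.421×2.48×2.90 = 14.9.
q = √14.9 = 3.85 m²/s.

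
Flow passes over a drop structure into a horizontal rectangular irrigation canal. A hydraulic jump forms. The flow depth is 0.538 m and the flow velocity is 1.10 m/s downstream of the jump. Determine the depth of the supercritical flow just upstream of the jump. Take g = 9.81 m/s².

Fr₂ = V₂/√(g·y₂) = 1.10/√(9.81×0.538) = 0.479.
From the momentum equation (using Fr₂), y₁/y₂ = ½[√(1 + 8Fr₂²) − 1] = ½[√2.834 − 1] = 0.342.
y₁ = 0.342 × 0.538 = 0.184 m.

y₁ = 0.184 m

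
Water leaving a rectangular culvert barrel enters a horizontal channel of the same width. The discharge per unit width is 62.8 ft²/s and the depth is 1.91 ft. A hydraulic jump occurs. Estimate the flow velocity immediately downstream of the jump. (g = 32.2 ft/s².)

V₁ = q/y₁ = 62.8/1.91 = 32.9 ft/s. Fr₁ = V₁/√(g·y₁) = 32.9/√(32.2×1.91) = 4.19.
Sequent-depth ratio: y₂/y₁ = ½[√(1 + 8Fr₁²) − 1] = ½[√141.6 − 1] = 5.45.
y₂ = 5.45 × 1.91 = 10.4 ft.
V₂ = q/y₂ = 62.8/10.4 = 6.03 ft/s.

V₂ = 6.03 ft/s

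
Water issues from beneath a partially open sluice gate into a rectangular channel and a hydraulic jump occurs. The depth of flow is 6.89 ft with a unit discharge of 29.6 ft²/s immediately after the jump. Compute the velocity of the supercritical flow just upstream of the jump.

V₁ = 29.6 ft/s

V₂ = q/y₂ = 29.6/6.89 = 4.30 ft/s; Fr₂ = V₂/√(g·y₂) = 0.288.
Since the conjugate-depth ratio holds either way, y₁/y₂ = ½[√(1 + 8Fr₂²) − 1] = ½[√1.666 − 1] = 0.145.
y₁ = 0.145 × 6.89 = 1.00 ft.
V₁ = q/y₁ = 29.6/1.00 = 29.6 ft/s.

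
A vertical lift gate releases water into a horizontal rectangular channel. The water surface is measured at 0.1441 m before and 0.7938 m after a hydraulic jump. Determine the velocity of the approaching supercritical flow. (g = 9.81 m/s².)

For a rectangular channel the momentum equation gives q² = ½·g·y₁·y₂·(y₁ + y₂) = ½×9.81×0.1441×0.7938×0.9379 = 0.5262.
q = √0.5262 = 0.7254 m²/s.
V₁ = q/y₁ = 0.7254/0.1441 = 5.034 m/s.

V₁ = 5.034 m/s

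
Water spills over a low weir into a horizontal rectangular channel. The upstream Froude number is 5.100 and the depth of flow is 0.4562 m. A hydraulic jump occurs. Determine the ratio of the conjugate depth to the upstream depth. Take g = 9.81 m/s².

Fr₁ = 5.100 (given).
Conjugate-depth relation: y₂/y₁ = ½[√(1 + 8Fr₁²) − 1] = ½[√209.08 − 1] = 6.730.

y₂/y₁ = 6.730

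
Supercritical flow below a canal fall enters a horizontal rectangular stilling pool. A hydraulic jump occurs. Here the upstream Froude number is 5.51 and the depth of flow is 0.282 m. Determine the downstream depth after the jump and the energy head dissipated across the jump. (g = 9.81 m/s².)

Fr₁ = 5.51 (given).
Conjugate-depth relation: y₂/y₁ = ½[√(1 + 8Fr₁²) − 1] = ½[√243.9 − 1] = 7.31.
y₂ = 7.31 × 0.282 = 2.06 m.
V₁ = Fr₁·√(g·y₁) = 5.51×√(9.81×0.282) = 9.16 m/s; q = V₁·y₁ = 2.58 m²/s. V₂ = q/y₂ = 2.58/2.06 = 1.25 m/s. E₁ = y₁ + V₁²/2g = 4.56 m; E₂ = y₂ + V₂²/2g = 2.14 m. ΔE = E₁ − E₂ = 2.42 m.

y₂ = 2.06 m; ΔE = 2.42 m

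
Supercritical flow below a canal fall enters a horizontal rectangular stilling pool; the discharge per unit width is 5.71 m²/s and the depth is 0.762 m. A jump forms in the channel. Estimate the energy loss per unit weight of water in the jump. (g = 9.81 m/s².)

ΔE = 0.781 m

V₁ = q/y₁ = 5.71/0.762 = 7.49 m/s. Fr₁ = V₁/√(g·y₁) = 7.49/√(9.81×0.762) = 2.74.
From the momentum equation for a rectangular channel, y₂/y₁ = ½[√(1 + 8Fr₁²) − 1] = ½[√61.09 − 1] = 3.41.
y₂ = 3.41 × 0.762 = 2.60 m.
V₂ = q/y₂ = 5.71/2.60 = 2.20 m/s. E₁ = y₁ + V₁²/2g = 3.62 m; E₂ = y₂ + V₂²/2g = 2.84 m. ΔE = E₁ − E₂ = 0.781 m.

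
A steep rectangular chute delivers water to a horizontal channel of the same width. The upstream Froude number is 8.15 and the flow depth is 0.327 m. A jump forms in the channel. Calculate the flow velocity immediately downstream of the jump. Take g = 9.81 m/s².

Fr₁ = 8.15 (given).
Conjugate-depth relation: y₂/y₁ = ½[√(1 + 8Fr₁²) − 1] = ½[√532.4 − 1] = 11.0.
y₂ = 11.0 × 0.327 = 3.61 m.
V₁ = Fr₁·√(g·y₁) = 8.15×√(9.81×0.327) = 14.6 m/s; q = V₁·y₁ = 4.77 m²/s.
V₂ = q/y₂ = 4.77/3.61 = 1.32 m/s.

V₂ = 1.32 m/s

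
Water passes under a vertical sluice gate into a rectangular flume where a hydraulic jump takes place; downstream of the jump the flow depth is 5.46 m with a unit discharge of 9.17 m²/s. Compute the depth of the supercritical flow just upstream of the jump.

V₂ = q/y₂ = 9.17/5.46 = 1.68 m/s; Fr₂ = V₂/√(g·y₂) = 0.229.
The Bélanger relation is symmetric: y₁/y₂ = ½[√(1 + 8Fr₂²) − 1] = ½[√1.421 − 1] = 0.0961.
y₁ = 0.0961 × 5.46 = 0.525 m.

y₁ = 0.525 m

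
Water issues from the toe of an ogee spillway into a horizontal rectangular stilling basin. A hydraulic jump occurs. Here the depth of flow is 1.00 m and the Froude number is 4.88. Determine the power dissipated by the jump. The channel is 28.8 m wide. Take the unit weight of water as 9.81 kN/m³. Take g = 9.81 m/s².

P = 26768 kW

Fr₁ = 4.88 (given).
Sequent-depth ratio: y₂/y₁ = ½[√(1 + 8Fr₁²) − 1] = ½[√191.5 − 1] = 6.42.
y₂ = 6.42 × 1.00 = 6.42 m.
V₁ = Fr₁·√(g·y₁) = 4.88×√(9.81×1.00) = 15.3 m/s; q = V₁·y₁ = 15.3 m²/s. V₂ = q/y₂ = 15.3/6.42 = 2.38 m/s. E₁ = y₁ + V₁²/2g = 12.9 m; E₂ = y₂ + V₂²/2g = 6.71 m. ΔE = E₁ − E₂ = 6.20 m.
Q = q·b = 15.3 × 28.8 = 440 m³/s. P = γ·Q·ΔE = 9.81 × 440 × 6.20 = 26768 kW.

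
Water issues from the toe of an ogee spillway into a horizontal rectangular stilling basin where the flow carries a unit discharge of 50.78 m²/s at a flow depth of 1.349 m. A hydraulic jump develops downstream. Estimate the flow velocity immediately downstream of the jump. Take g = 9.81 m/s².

V₂ = 2.662 m/s

V₁ = q/y₁ = 50.78/1.349 = 37.64 m/s. Fr₁ = V₁/√(g·y₁) = 37.64/√(9.81×1.349) = 10.35.
Bélanger equation: y₂/y₁ = ½[√(1 + 8Fr₁²) − 1] = ½[√857.59 − 1] = 14.14.
y₂ = 14.14 × 1.349 = 19.08 m.
V₂ = q/y₂ = 50.78/19.08 = 2.662 m/s.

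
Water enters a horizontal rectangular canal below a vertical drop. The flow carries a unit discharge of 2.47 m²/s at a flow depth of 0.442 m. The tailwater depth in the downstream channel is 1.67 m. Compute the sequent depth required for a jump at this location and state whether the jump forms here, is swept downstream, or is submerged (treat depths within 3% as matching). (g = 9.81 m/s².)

V₁ = q/y₁ = 2.47/0.442 = 5.59 m/s. Fr₁ = V₁/√(g·y₁) = 5.59/√(9.81×0.442) = 2.68.
Bélanger equation: y₂/y₁ = ½[√(1 + 8Fr₁²) − 1] = ½[√58.62 − 1] = 3.33.
y₂ = 3.33 × 0.442 = 1.47 m.
Tailwater y_tw = 1.67 m: y_tw > y₂, so the jump is submerged.

y₂ = 1.47 m; the jump is submerged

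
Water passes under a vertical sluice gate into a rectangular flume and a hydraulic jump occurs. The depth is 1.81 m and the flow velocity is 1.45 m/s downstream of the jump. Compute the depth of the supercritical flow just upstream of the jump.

Fr₂ = V₂/√(g·y₂) = 1.45/√(9.81×1.81) = 0.344.
Applying the sequent-depth relation in reverse, y₁/y₂ = ½[√(1 + 8Fr₂²) − 1] = ½[√1.947 − 1] = 0.198.
y₁ = 0.198 × 1.81 = 0.358 m.

y₁ = 0.358 m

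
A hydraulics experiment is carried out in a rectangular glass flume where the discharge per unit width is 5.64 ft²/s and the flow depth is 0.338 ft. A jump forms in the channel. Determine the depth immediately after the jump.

V₁ = q/y₁ = 5.64/0.338 = 16.7 ft/s. Fr₁ = V₁/√(g·y₁) = 16.7/√(32.2×0.338) = 5.06.
By Bélanger, y₂/y₁ = ½[√(1 + 8Fr₁²) − 1] = ½[√205.7 − 1] = 6.67.
y₂ = 6.67 × 0.338 = 2.25 ft.

y₂ = 2.25 ft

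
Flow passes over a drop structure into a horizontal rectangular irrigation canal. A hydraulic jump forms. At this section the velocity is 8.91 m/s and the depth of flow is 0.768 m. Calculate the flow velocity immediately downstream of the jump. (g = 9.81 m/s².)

Fr₁ = V₁/√(g·y₁) = 8.91/√(9.81×0.768) = 3.25.
By Bélanger, y₂/y₁ = ½[√(1 + 8Fr₁²) − 1] = ½[√85.30 − 1] = 4.12.
y₂ = 4.12 × 0.768 = 3.16 m.
q = V₁·y₁ = 8.91 × 0.768 = 6.84 m²/s.
V₂ = q/y₂ = 6.84/3.16 = 2.16 m/s.

V₂ = 2.16 m/s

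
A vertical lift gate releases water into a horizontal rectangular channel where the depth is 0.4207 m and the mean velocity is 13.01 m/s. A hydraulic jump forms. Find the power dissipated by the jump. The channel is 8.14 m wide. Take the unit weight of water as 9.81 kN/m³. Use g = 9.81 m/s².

P = 2327 kW

Fr₁ = V₁/√(g·y₁) = 13.01/√(9.81×0.4207) = 6.404.
Conjugate-depth relation: y₂/y₁ = ½[√(1 + 8Fr₁²) − 1] = ½[√329.10 − 1] = 8.571.
y₂ = 8.571 × 0.4207 = 3.606 m.
q = V₁·y₁ = 13.01 × 0.4207 = 5.473 m²/s. V₂ = q/y₂ = 5.473/3.606 = 1.518 m/s. E₁ = y₁ + V₁²/2g = 9.048 m; E₂ = y₂ + V₂²/2g = 3.723 m. ΔE = E₁ − E₂ = 5.325 m.
Q = q·b = 5.473 × 8.14 = 44.55 m³/s. P = γ·Q·ΔE = 9.81 × 44.55 × 5.325 = 2327 kW.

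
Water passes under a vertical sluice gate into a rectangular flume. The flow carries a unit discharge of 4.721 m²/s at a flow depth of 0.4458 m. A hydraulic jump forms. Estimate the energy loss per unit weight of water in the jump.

V₁ = q/y₁ = 4.721/0.4458 = 10.59 m/s. Fr₁ = V₁/√(g·y₁) = 10.59/√(9.81×0.4458) = 5.064.
Sequent-depth ratio: y₂/y₁ = ½[√(1 + 8Fr₁²) − 1] = ½[√206.15 − 1] = 6.679.
y₂ = 6.679 × 0.4458 = 2.977 m.
Head loss: ΔE = (y₂ − y₁)³/(4y₁y₂) = (2.977 − 0.4458)³/(4×0.4458×2.977) = 16.23/5.309 = 3.056 m.

ΔE = 3.056 m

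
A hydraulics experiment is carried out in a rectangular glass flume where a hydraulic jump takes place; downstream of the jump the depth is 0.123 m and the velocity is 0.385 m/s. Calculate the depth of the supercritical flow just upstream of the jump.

y₁ = 0.0251 m

Fr₂ = V₂/√(g·y₂) = 0.385/√(9.81×0.123) = 0.350.
Since the conjugate-depth ratio holds either way, y₁/y₂ = ½[√(1 + 8Fr₂²) − 1] = ½[√1.983 − 1] = 0.204.
y₁ = 0.204 × 0.123 = 0.0251 m.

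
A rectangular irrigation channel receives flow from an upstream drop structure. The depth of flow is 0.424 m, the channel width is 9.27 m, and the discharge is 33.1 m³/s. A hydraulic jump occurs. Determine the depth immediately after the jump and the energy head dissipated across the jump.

y₂ = 2.27 m; ΔE = 1.64 m

q = Q/b = 33.1/9.27 = 3.57 m²/s; V₁ = q/y₁ = 8.42 m/s. Fr₁ = V₁/√(g·y₁) = 4.13.
By Bélanger, y₂/y₁ = ½[√(1 + 8Fr₁²) − 1] = ½[√137.4 − 1] = 5.36.
y₂ = 5.36 × 0.424 = 2.27 m.
V₂ = q/y₂ = 3.57/2.27 = 1.57 m/s. E₁ = y₁ + V₁²/2g = 4.04 m; E₂ = y₂ + V₂²/2g = 2.40 m. ΔE = E₁ − E₂ = 1.64 m.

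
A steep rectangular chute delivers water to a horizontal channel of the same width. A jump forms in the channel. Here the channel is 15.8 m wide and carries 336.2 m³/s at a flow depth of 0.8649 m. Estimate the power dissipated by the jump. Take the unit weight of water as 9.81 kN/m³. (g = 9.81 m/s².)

P = 71147 kW

q = Q/b = 336.2/15.8 = 21.28 m²/s; V₁ = q/y₁ = 24.60 m/s. Fr₁ = V₁/√(g·y₁) = 8.446.
Bélanger equation: y₂/y₁ = ½[√(1 + 8Fr₁²) − 1] = ½[√571.70 − 1] = 11.46.
y₂ = 11.46 × 0.8649 = 9.907 m.
Head loss: ΔE = (y₂ − y₁)³/(4y₁y₂) = (9.907 − 0.8649)³/(4×0.8649×9.907) = 739.4/34.28 = 21.57 m.
P = γ·Q·ΔE = 9.81 × 336.2 × 21.57 = 71147 kW.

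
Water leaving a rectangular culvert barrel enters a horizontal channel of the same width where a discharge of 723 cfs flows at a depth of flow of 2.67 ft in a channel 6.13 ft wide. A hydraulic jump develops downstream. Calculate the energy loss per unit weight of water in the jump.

ΔE = 15.5 ft

q = Q/b = 723/6.13 = 118 ft²/s; V₁ = q/y₁ = 44.2 ft/s. Fr₁ = V₁/√(g·y₁) = 4.76.
Sequent-depth ratio: y₂/y₁ = ½[√(1 + 8Fr₁²) − 1] = ½[√182.6 − 1] = 6.26.
y₂ = 6.26 × 2.67 = 16.7 ft.
V₂ = q/y₂ = 118/16.7 = 7.06 ft/s. E₁ = y₁ + V₁²/2g = 33.0 ft; E₂ = y₂ + V₂²/2g = 17.5 ft. ΔE = E₁ − E₂ = 15.5 ft.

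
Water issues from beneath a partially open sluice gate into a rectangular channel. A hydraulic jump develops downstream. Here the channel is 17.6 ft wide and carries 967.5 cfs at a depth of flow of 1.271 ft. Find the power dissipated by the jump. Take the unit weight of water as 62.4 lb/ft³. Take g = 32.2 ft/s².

P = 2023 hp

q = Q/b = 967.5/17.6 = 54.97 ft²/s; V₁ = q/y₁ = 43.25 ft/s. Fr₁ = V₁/√(g·y₁) = 6.761.
Bélanger equation: y₂/y₁ = ½[√(1 + 8Fr₁²) − 1] = ½[√366.66 − 1] = 9.074.
y₂ = 9.074 × 1.271 = 11.53 ft.
V₂ = q/y₂ = 54.97/11.53 = 4.766 ft/s. E₁ = y₁ + V₁²/2g = 30.32 ft; E₂ = y₂ + V₂²/2g = 11.89 ft. ΔE = E₁ − E₂ = 18.43 ft.
P = γ·Q·ΔE/550 = 62.4 × 967.5 × 18.43 / 550 = 2023 hp.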